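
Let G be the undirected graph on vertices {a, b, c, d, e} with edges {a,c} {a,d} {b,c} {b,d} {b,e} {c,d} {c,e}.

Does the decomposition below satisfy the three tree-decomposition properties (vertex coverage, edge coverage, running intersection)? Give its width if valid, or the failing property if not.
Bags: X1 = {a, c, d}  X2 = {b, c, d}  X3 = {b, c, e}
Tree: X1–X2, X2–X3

Vertex coverage: the bags together contain {a, b, c, d, e}, the full vertex set. Edge coverage: each edge of G has both endpoints in at least one bag. Running intersection: for every vertex, the bags containing it form a connected subtree. All three properties hold, so this is a valid tree decomposition of width max|bag| − 1 = 2, and hence tw(G) ≤ 2.

Yes; width 2.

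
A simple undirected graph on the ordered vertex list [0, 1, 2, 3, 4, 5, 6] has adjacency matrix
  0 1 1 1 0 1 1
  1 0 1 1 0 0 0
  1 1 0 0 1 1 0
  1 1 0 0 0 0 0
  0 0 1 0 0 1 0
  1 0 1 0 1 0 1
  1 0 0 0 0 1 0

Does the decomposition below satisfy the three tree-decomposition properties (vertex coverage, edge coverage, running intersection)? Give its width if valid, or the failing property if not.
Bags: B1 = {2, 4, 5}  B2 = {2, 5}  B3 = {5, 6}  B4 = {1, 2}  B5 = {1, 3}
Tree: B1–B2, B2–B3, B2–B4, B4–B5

No — vertex 0 appears in no bag.

A tree decomposition must satisfy three properties: every vertex lies in some bag; for every edge, both endpoints lie together in some bag; and for every vertex, the bags containing it form a connected subtree. Here vertex 0 appears in no bag, so the decomposition is invalid.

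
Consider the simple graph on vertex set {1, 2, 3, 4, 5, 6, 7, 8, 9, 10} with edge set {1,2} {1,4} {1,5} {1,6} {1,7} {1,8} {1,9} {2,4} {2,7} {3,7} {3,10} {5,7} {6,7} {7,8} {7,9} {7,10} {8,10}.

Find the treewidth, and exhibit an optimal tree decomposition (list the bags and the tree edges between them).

Treewidth 2.
Bags: B1 = {7, 8, 10}  B2 = {1, 7, 8}  B3 = {1, 2, 7}  B4 = {3, 7, 10}  B5 = {1, 6, 7}  B6 = {1, 5, 7}  B7 = {1, 2, 4}  B8 = {1, 7, 9}
Tree: B1–B2, B2–B3, B1–B4, B3–B5, B3–B6, B3–B7, B2–B8

Every bag has size at most 3, so the width is 3 − 1 = 2 and tw(G) ≤ 2. On the other hand G contains the 3-clique {1, 2, 4}. A clique must lie in a single bag of any decomposition, so no decomposition can have width below 2. Combining the bounds, tw(G) = 2.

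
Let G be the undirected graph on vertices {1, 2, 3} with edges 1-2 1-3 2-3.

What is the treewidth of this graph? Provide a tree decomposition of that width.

Treewidth 2.
Bags: B1 = {1, 2, 3}
Tree: (single bag)

A single bag containing all 3 vertices is trivially a valid decomposition of width 2. On the other hand G contains the 3-clique {1, 2, 3}. A clique must lie in a single bag of any decomposition, so no decomposition can have width below 2. Hence tw(G) = 2 exactly.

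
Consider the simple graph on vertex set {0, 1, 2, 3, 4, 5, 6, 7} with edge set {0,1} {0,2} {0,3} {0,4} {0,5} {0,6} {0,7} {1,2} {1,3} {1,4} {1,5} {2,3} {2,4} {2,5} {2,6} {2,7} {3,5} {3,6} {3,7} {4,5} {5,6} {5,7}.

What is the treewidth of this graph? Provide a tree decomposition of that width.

Every bag has size at most 5, so the width is 5 − 1 = 4 and tw(G) ≤ 4. On the other hand G contains the 5-clique {0, 1, 2, 3, 5}. A clique must lie in a single bag of any decomposition, so no decomposition can have width below 4. The upper and lower bounds meet at 4, so that is the treewidth.

Treewidth 4.
One such decomposition:
Bags: B1 = {0, 1, 2, 3, 5}  B2 = {0, 2, 3, 5, 7}  B3 = {0, 2, 3, 5, 6}  B4 = {0, 1, 2, 4, 5}
Tree: B1–B2, B1–B3, B1–B4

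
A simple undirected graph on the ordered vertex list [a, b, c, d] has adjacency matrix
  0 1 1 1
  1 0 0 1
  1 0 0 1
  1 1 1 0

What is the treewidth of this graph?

A width-2 tree decomposition is:
Bags: B1 = {a, b, d}  B2 = {a, c, d}
Tree: B1–B2
Each bag holds 3 vertices, so the decomposition has width 2, which upper-bounds the treewidth. On the other hand G contains the 3-clique {a, c, d}. A clique must lie in a single bag of any decomposition, so no decomposition can have width below 2. The upper and lower bounds meet at 2, so that is the treewidth.

2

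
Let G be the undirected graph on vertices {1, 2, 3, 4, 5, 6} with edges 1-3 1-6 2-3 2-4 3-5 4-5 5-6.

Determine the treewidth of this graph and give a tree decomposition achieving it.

Every bag has size at most 3, so the width is 3 − 1 = 2 and tw(G) ≤ 2. For the lower bound, G contains the cycle 2–4–5–3–2, so G is not a forest; only forests have treewidth ≤ 1, hence tw(G) ≥ 2. Combining the bounds, tw(G) = 2.

Treewidth 2.
One such decomposition:
Bags: B1 = {2, 3, 4}  B2 = {3, 4, 5}  B3 = {1, 3, 5}  B4 = {1, 5, 6}
Tree: B1–B2, B2–B3, B3–B4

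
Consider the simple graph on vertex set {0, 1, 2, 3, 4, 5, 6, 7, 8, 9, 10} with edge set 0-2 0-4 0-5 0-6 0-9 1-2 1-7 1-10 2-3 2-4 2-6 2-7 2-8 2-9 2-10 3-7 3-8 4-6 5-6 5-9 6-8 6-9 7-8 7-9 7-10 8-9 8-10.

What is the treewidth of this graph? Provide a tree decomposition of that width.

The largest bag has 4 vertices, giving width 3; this decomposition certifies tw(G) ≤ 3. For the lower bound, the 4 vertices {0, 2, 6, 9} are pairwise adjacent, and any tree decomposition puts a clique entirely inside one bag — forcing width ≥ 3. Therefore the treewidth is 3.

Treewidth 3.
Bags: B1 = {0, 2, 6, 9}  B2 = {2, 6, 8, 9}  B3 = {0, 2, 4, 6}  B4 = {2, 7, 8, 9}  B5 = {0, 5, 6, 9}  B6 = {2, 7, 8, 10}  B7 = {2, 3, 7, 8}  B8 = {1, 2, 7, 10}
Tree: B1–B2, B1–B3, B2–B4, B1–B5, B4–B6, B4–B7, B6–B8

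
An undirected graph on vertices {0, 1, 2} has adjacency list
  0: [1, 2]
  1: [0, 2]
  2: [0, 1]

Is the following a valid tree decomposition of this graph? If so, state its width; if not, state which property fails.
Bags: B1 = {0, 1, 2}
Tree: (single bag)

Every vertex of G appears in some bag (union = {0, 1, 2}); every edge is covered by a bag; and for each vertex v the set of bags containing v is connected in the bag tree. The decomposition is therefore valid. The largest bag has 3 vertices, so the width is 2.

Yes; width 2.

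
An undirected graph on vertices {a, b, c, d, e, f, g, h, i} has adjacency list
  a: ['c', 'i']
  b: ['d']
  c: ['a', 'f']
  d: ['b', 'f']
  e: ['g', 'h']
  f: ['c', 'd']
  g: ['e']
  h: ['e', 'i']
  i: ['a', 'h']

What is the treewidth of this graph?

1

A width-1 tree decomposition is:
Bags: B1 = {b, d}  B2 = {d, f}  B3 = {c, f}  B4 = {a, c}  B5 = {a, i}  B6 = {h, i}  B7 = {e, h}  B8 = {e, g}
Tree: B1–B2, B2–B3, B3–B4, B4–B5, B5–B6, B6–B7, B7–B8
Every bag has size at most 2, so the width is 2 − 1 = 1 and tw(G) ≤ 1. Since G has at least one edge (e.g. b–d), it is not an edgeless graph, so tw(G) ≥ 1. Therefore the treewidth is 1.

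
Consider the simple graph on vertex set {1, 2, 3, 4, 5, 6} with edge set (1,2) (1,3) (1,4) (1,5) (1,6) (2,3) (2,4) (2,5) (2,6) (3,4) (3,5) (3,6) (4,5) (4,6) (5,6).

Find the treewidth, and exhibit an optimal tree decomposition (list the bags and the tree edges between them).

A single bag containing all 6 vertices is trivially a valid decomposition of width 5. For the lower bound, the 6 vertices {1, 2, 3, 4, 5, 6} are pairwise adjacent, and any tree decomposition puts a clique entirely inside one bag — forcing width ≥ 5. The upper and lower bounds meet at 5, so that is the treewidth.

Treewidth 5.
Bags: B1 = {1, 2, 3, 4, 5, 6}
Tree: (single bag)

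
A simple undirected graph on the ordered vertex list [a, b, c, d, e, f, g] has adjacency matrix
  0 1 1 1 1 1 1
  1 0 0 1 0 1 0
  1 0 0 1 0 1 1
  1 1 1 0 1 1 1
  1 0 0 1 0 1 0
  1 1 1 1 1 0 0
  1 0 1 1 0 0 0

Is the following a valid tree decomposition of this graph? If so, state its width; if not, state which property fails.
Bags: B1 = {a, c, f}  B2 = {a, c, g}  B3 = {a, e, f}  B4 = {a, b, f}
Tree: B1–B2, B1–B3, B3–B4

A tree decomposition must satisfy three properties: every vertex lies in some bag; for every edge, both endpoints lie together in some bag; and for every vertex, the bags containing it form a connected subtree. Here vertex d appears in no bag, so the decomposition is invalid.

No — vertex d appears in no bag.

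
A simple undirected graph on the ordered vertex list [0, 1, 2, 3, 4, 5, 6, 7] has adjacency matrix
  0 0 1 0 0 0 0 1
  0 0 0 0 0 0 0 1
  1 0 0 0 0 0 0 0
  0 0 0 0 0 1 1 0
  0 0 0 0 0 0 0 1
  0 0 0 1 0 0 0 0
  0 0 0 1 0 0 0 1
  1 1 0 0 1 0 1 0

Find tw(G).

1

A width-1 tree decomposition is:
Bags: B1 = {0, 7}  B2 = {6, 7}  B3 = {0, 2}  B4 = {3, 6}  B5 = {1, 7}  B6 = {3, 5}  B7 = {4, 7}
Tree: B1–B2, B1–B3, B2–B4, B1–B5, B4–B6, B5–B7
Every bag has size at most 2, so the width is 2 − 1 = 1 and tw(G) ≤ 1. Since G has at least one edge (e.g. 7–0), it is not an edgeless graph, so tw(G) ≥ 1. Combining the bounds, tw(G) = 1.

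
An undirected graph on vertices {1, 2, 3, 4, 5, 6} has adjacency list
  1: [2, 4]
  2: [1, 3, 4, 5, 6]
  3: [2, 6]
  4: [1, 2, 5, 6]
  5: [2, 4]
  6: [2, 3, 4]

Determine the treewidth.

A width-2 tree decomposition is:
Bags: B1 = {1, 2, 4}  B2 = {2, 4, 5}  B3 = {2, 4, 6}  B4 = {2, 3, 6}
Tree: B1–B2, B1–B3, B3–B4
Every bag has size at most 3, so the width is 3 − 1 = 2 and tw(G) ≤ 2. Conversely, {2, 3, 6} is a clique of size 3, and the vertices of any clique must share a bag in every tree decomposition; so some bag has ≥ 3 vertices and tw(G) ≥ 2. The upper and lower bounds meet at 2, so that is the treewidth.

2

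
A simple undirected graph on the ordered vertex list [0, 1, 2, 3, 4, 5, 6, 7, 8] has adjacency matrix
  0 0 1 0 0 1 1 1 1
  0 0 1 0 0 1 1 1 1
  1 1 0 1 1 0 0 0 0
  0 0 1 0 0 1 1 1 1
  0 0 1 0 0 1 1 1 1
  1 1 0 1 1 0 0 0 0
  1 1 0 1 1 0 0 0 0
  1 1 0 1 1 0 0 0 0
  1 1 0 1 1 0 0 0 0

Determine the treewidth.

A width-4 tree decomposition is:
Bags: B1 = {0, 1, 3, 4, 7}  B2 = {0, 1, 3, 4, 8}  B3 = {0, 1, 3, 4, 5}  B4 = {0, 1, 2, 3, 4}  B5 = {0, 1, 3, 4, 6}
Tree: B1–B2, B2–B3, B3–B4, B4–B5
The largest bag has 5 vertices, giving width 4; this decomposition certifies tw(G) ≤ 4. For the lower bound: the 5 vertex sets {4,7}, {1,8}, {3,5}, {0}, {2} are disjoint, each induces a connected subgraph, and every pair is joined by at least one edge of G. Contracting each set to a single vertex therefore yields K_{5} as a minor, and since treewidth is minor-monotone, tw(G) ≥ tw(K_{5}) = 4. Combining the bounds, tw(G) = 4.

4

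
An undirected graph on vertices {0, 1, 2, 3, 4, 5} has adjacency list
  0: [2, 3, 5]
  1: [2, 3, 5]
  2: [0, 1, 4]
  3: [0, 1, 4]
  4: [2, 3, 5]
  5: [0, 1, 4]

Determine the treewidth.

3

A width-3 tree decomposition is:
Bags: B1 = {1, 2, 3, 5}  B2 = {2, 3, 4, 5}  B3 = {0, 2, 3, 5}
Tree: B1–B2, B2–B3
Each bag holds 4 vertices, so the decomposition has width 3, which upper-bounds the treewidth. For the lower bound: the 4 vertex sets {1,2}, {4,5}, {3}, {0} are disjoint, each induces a connected subgraph, and every pair is joined by at least one edge of G. Contracting each set to a single vertex therefore yields K_{4} as a minor, and since treewidth is minor-monotone, tw(G) ≥ tw(K_{4}) = 3. The upper and lower bounds meet at 3, so that is the treewidth.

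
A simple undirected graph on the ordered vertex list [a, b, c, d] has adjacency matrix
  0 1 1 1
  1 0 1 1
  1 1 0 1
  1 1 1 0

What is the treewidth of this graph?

A width-3 tree decomposition is:
Bags: B1 = {a, b, c, d}
Tree: (single bag)
A single bag containing all 4 vertices is trivially a valid decomposition of width 3. On the other hand G contains the 4-clique {a, b, c, d}. A clique must lie in a single bag of any decomposition, so no decomposition can have width below 3. Combining the bounds, tw(G) = 3.

3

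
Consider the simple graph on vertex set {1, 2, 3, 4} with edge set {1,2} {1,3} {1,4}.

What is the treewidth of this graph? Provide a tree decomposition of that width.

Treewidth 1.
One optimal decomposition is:
Bags: B1 = {1, 2}  B2 = {1, 4}  B3 = {1, 3}
Tree: B1–B2, B1–B3

Every bag has size at most 2, so the width is 2 − 1 = 1 and tw(G) ≤ 1. G has an edge, so its treewidth is at least 1. Therefore the treewidth is 1.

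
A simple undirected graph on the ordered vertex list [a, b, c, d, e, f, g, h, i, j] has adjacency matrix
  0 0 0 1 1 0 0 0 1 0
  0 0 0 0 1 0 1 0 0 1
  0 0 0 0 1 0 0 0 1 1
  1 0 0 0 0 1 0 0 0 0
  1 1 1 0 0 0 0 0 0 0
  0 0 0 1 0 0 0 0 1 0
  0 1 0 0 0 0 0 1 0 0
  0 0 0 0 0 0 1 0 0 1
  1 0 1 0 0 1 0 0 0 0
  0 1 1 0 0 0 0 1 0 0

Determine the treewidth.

2

A width-2 tree decomposition is:
Bags: B1 = {b, g, h}  B2 = {b, h, j}  B3 = {b, e, j}  B4 = {c, e, j}  B5 = {a, c, e}  B6 = {a, c, i}  B7 = {a, d, i}  B8 = {d, f, i}
Tree: B1–B2, B2–B3, B3–B4, B4–B5, B5–B6, B6–B7, B7–B8
Every bag has size at most 3, so the width is 3 − 1 = 2 and tw(G) ≤ 2. For the lower bound, G contains the cycle g–h–j–b–g, so G is not a forest; only forests have treewidth ≤ 1, hence tw(G) ≥ 2. Combining the bounds, tw(G) = 2.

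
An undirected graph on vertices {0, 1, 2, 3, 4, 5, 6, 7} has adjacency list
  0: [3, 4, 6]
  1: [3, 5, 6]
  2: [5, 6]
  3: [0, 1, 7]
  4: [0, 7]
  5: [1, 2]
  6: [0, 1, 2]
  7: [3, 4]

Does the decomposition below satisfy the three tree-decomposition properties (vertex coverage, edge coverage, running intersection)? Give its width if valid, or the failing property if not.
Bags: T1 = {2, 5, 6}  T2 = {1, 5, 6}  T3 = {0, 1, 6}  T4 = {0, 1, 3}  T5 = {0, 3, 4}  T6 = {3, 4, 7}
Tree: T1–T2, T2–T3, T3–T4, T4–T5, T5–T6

Yes; width 2.

Every vertex of G appears in some bag (union = {0, 1, 2, 3, 4, 5, 6, 7}); every edge is covered by a bag; and for each vertex v the set of bags containing v is connected in the bag tree. The decomposition is therefore valid. The largest bag has 3 vertices, so the width is 2.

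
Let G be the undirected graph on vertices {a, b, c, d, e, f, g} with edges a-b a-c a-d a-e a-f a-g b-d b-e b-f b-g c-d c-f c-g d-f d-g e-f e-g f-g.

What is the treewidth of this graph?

A width-4 tree decomposition is:
Bags: B1 = {a, c, d, f, g}  B2 = {a, b, d, f, g}  B3 = {a, b, e, f, g}
Tree: B1–B2, B2–B3
Every bag has size at most 5, so the width is 5 − 1 = 4 and tw(G) ≤ 4. For the lower bound, the 5 vertices {a, c, d, f, g} are pairwise adjacent, and any tree decomposition puts a clique entirely inside one bag — forcing width ≥ 4. Therefore the treewidth is 4.

4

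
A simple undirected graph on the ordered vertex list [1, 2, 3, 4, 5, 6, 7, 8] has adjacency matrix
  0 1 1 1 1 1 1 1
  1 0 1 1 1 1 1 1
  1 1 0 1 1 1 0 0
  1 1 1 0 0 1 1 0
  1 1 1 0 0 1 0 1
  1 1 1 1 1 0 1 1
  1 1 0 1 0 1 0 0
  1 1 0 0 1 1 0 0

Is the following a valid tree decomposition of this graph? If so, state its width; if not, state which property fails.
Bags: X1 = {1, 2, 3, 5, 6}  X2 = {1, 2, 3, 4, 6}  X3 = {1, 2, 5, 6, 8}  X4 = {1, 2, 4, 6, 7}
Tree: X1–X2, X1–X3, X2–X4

Vertex coverage: the bags together contain {1, 2, 3, 4, 5, 6, 7, 8}, the full vertex set. Edge coverage: each edge of G has both endpoints in at least one bag. Running intersection: for every vertex, the bags containing it form a connected subtree. All three properties hold, so this is a valid tree decomposition of width max|bag| − 1 = 4, and hence tw(G) ≤ 4.

Yes; width 4.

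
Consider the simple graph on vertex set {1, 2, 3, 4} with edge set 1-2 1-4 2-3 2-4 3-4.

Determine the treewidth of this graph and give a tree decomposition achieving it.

The largest bag has 3 vertices, giving width 2; this decomposition certifies tw(G) ≤ 2. Conversely, {1, 2, 4} is a clique of size 3, and the vertices of any clique must share a bag in every tree decomposition; so some bag has ≥ 3 vertices and tw(G) ≥ 2. Therefore the treewidth is 2.

Treewidth 2.
One such decomposition:
Bags: B1 = {1, 2, 4}  B2 = {2, 3, 4}
Tree: B1–B2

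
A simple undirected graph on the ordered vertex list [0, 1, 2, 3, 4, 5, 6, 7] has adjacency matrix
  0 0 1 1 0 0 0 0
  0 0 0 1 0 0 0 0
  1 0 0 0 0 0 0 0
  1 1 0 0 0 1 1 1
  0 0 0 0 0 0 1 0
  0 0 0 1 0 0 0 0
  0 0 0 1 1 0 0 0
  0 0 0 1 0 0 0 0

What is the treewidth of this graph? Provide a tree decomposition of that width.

Each bag holds 2 vertices, so the decomposition has width 1, which upper-bounds the treewidth. G has an edge, so its treewidth is at least 1. Hence tw(G) = 1 exactly.

Treewidth 1.
One optimal decomposition is:
Bags: B1 = {3, 6}  B2 = {0, 3}  B3 = {3, 7}  B4 = {4, 6}  B5 = {1, 3}  B6 = {3, 5}  B7 = {0, 2}
Tree: B1–B2, B1–B3, B1–B4, B2–B5, B1–B6, B2–B7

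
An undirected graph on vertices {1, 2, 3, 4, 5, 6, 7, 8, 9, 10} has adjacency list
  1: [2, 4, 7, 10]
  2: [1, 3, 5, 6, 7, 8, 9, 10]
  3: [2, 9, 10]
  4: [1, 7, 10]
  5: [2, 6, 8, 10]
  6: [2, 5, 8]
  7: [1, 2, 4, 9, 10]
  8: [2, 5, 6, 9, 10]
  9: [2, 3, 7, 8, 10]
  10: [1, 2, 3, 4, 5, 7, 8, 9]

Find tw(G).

A width-3 tree decomposition is:
Bags: B1 = {2, 5, 8, 10}  B2 = {2, 8, 9, 10}  B3 = {2, 7, 9, 10}  B4 = {1, 2, 7, 10}  B5 = {1, 4, 7, 10}  B6 = {2, 3, 9, 10}  B7 = {2, 5, 6, 8}
Tree: B1–B2, B2–B3, B3–B4, B4–B5, B3–B6, B1–B7
The largest bag has 4 vertices, giving width 3; this decomposition certifies tw(G) ≤ 3. Conversely, {1, 2, 7, 10} is a clique of size 4, and the vertices of any clique must share a bag in every tree decomposition; so some bag has ≥ 4 vertices and tw(G) ≥ 3. Therefore the treewidth is 3.

3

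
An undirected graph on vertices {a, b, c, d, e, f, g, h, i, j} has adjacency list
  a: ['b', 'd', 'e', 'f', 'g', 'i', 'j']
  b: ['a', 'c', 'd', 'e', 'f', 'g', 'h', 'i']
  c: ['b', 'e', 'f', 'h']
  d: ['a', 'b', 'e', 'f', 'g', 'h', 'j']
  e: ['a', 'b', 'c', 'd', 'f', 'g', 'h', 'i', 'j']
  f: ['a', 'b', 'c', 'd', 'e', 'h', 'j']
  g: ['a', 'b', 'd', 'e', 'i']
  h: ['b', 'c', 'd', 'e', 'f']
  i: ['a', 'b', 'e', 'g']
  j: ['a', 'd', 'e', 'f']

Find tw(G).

4

A width-4 tree decomposition is:
Bags: B1 = {b, d, e, f, h}  B2 = {b, c, e, f, h}  B3 = {a, b, d, e, f}  B4 = {a, b, d, e, g}  B5 = {a, b, e, g, i}  B6 = {a, d, e, f, j}
Tree: B1–B2, B1–B3, B3–B4, B4–B5, B3–B6
The largest bag has 5 vertices, giving width 4; this decomposition certifies tw(G) ≤ 4. Conversely, {a, d, e, f, j} is a clique of size 5, and the vertices of any clique must share a bag in every tree decomposition; so some bag has ≥ 5 vertices and tw(G) ≥ 4. Hence tw(G) = 4 exactly.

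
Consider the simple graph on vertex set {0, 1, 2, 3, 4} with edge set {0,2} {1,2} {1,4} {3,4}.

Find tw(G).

A width-1 tree decomposition is:
Bags: B1 = {1, 4}  B2 = {3, 4}  B3 = {1, 2}  B4 = {0, 2}
Tree: B1–B2, B1–B3, B3–B4
Every bag has size at most 2, so the width is 2 − 1 = 1 and tw(G) ≤ 1. Since G has at least one edge (e.g. 4–1), it is not an edgeless graph, so tw(G) ≥ 1. The upper and lower bounds meet at 1, so that is the treewidth.

1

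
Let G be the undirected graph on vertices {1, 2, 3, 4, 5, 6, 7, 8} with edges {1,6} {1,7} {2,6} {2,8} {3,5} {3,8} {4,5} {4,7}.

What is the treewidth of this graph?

2

A width-2 tree decomposition is:
Bags: B1 = {1, 4, 7}  B2 = {1, 4, 6}  B3 = {2, 4, 6}  B4 = {2, 4, 8}  B5 = {3, 4, 8}  B6 = {3, 4, 5}
Tree: B1–B2, B2–B3, B3–B4, B4–B5, B5–B6
Every bag has size at most 3, so the width is 3 − 1 = 2 and tw(G) ≤ 2. For the lower bound, G contains the cycle 4–7–1–6–2–8–3–5–4, so G is not a forest; only forests have treewidth ≤ 1, hence tw(G) ≥ 2. Therefore the treewidth is 2.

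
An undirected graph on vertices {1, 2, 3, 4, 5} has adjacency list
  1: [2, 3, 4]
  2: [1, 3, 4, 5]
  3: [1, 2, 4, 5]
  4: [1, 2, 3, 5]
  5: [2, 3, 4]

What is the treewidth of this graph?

3

A width-3 tree decomposition is:
Bags: B1 = {1, 2, 3, 4}  B2 = {2, 3, 4, 5}
Tree: B1–B2
Each bag holds 4 vertices, so the decomposition has width 3, which upper-bounds the treewidth. Conversely, {1, 2, 3, 4} is a clique of size 4, and the vertices of any clique must share a bag in every tree decomposition; so some bag has ≥ 4 vertices and tw(G) ≥ 3. Combining the bounds, tw(G) = 3.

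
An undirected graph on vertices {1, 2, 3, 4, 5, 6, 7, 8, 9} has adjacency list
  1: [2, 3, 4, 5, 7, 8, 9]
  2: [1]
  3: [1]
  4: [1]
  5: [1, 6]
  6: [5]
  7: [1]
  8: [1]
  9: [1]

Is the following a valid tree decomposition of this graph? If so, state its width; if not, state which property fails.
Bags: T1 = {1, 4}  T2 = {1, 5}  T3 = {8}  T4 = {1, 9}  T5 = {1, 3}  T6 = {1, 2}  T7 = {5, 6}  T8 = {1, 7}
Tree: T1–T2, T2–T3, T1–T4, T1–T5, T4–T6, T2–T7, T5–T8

A tree decomposition must satisfy three properties: every vertex lies in some bag; for every edge, both endpoints lie together in some bag; and for every vertex, the bags containing it form a connected subtree. Here edge (1,8) lies in no bag, so the decomposition is invalid.

No — edge (1,8) lies in no bag.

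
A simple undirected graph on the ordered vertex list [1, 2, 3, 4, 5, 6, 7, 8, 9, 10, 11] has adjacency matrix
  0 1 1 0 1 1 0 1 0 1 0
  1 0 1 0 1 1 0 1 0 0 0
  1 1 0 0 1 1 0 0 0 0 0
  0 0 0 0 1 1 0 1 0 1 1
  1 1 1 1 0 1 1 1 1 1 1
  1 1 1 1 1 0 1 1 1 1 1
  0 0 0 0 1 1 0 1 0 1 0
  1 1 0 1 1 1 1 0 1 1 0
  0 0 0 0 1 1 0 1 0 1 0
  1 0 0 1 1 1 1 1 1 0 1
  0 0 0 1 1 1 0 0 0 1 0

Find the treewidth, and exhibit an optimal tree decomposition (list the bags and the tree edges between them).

Treewidth 4.
Bags: B1 = {5, 6, 8, 9, 10}  B2 = {1, 5, 6, 8, 10}  B3 = {1, 2, 5, 6, 8}  B4 = {5, 6, 7, 8, 10}  B5 = {4, 5, 6, 8, 10}  B6 = {4, 5, 6, 10, 11}  B7 = {1, 2, 3, 5, 6}
Tree: B1–B2, B2–B3, B1–B4, B2–B5, B5–B6, B3–B7

The largest bag has 5 vertices, giving width 4; this decomposition certifies tw(G) ≤ 4. For the lower bound, the 5 vertices {1, 2, 5, 6, 8} are pairwise adjacent, and any tree decomposition puts a clique entirely inside one bag — forcing width ≥ 4. Hence tw(G) = 4 exactly.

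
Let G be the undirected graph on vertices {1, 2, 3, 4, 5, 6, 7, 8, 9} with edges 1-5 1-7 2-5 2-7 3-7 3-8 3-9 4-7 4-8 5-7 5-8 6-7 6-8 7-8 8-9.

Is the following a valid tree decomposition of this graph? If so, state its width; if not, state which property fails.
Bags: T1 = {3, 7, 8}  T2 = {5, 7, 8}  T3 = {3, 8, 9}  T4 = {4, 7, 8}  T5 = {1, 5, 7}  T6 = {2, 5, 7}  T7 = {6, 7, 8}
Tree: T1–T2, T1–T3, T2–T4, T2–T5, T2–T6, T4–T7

Checking the three conditions: (i) the bags cover all of {1, 2, 3, 4, 5, 6, 7, 8, 9}; (ii) for each edge, some bag contains both endpoints; (iii) the bags containing any fixed vertex form a subtree. All hold, so the decomposition is valid with width 3 − 1 = 2.

Yes; width 2.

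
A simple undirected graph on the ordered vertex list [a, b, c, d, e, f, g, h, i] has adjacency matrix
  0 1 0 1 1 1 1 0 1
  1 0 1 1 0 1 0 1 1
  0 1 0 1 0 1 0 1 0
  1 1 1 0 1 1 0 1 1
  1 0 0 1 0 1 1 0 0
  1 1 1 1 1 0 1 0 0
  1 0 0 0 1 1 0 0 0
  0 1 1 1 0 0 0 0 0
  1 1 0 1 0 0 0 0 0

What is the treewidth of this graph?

3

A width-3 tree decomposition is:
Bags: B1 = {a, b, d, f}  B2 = {a, d, e, f}  B3 = {a, b, d, i}  B4 = {b, c, d, f}  B5 = {a, e, f, g}  B6 = {b, c, d, h}
Tree: B1–B2, B1–B3, B1–B4, B2–B5, B4–B6
Every bag has size at most 4, so the width is 4 − 1 = 3 and tw(G) ≤ 3. For the lower bound, the 4 vertices {a, d, e, f} are pairwise adjacent, and any tree decomposition puts a clique entirely inside one bag — forcing width ≥ 3. Therefore the treewidth is 3.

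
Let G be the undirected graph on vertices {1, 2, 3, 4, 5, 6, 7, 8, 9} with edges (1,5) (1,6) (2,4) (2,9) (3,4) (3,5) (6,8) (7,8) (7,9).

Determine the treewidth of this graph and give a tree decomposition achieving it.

The largest bag has 3 vertices, giving width 2; this decomposition certifies tw(G) ≤ 2. The edges 3–4–2–9–7–8–6–1–5–3 form a cycle, so G is not a tree and its treewidth is at least 2. Hence tw(G) = 2 exactly.

Treewidth 2.
Bags: B1 = {2, 3, 4}  B2 = {2, 3, 9}  B3 = {3, 7, 9}  B4 = {3, 7, 8}  B5 = {3, 6, 8}  B6 = {1, 3, 6}  B7 = {1, 3, 5}
Tree: B1–B2, B2–B3, B3–B4, B4–B5, B5–B6, B6–B7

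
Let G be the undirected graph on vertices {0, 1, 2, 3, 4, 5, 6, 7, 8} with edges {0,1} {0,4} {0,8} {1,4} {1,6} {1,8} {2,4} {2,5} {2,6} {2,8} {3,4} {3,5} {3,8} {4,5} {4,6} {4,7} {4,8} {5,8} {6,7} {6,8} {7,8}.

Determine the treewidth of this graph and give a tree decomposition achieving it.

Treewidth 3.
Bags: B1 = {1, 4, 6, 8}  B2 = {0, 1, 4, 8}  B3 = {2, 4, 6, 8}  B4 = {4, 6, 7, 8}  B5 = {2, 4, 5, 8}  B6 = {3, 4, 5, 8}
Tree: B1–B2, B1–B3, B1–B4, B3–B5, B5–B6

Every bag has size at most 4, so the width is 4 − 1 = 3 and tw(G) ≤ 3. Conversely, {0, 1, 4, 8} is a clique of size 4, and the vertices of any clique must share a bag in every tree decomposition; so some bag has ≥ 4 vertices and tw(G) ≥ 3. Hence tw(G) = 3 exactly.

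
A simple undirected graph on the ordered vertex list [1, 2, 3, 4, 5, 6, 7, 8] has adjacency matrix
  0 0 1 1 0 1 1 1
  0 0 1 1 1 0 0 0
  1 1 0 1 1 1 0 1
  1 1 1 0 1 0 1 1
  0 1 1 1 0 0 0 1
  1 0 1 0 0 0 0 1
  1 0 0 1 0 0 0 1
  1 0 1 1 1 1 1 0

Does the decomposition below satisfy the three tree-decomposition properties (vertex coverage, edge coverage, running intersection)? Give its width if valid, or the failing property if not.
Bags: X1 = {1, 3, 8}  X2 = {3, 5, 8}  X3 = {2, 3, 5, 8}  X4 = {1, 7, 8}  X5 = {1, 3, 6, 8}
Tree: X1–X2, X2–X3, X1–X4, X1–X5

No — vertex 4 appears in no bag.

A tree decomposition must satisfy three properties: every vertex lies in some bag; for every edge, both endpoints lie together in some bag; and for every vertex, the bags containing it form a connected subtree. Here vertex 4 appears in no bag, so the decomposition is invalid.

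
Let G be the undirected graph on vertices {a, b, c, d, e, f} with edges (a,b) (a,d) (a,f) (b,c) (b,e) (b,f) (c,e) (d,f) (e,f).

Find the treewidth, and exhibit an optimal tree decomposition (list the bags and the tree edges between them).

Treewidth 2.
Bags: B1 = {b, e, f}  B2 = {a, b, f}  B3 = {a, d, f}  B4 = {b, c, e}
Tree: B1–B2, B2–B3, B1–B4

Each bag holds 3 vertices, so the decomposition has width 2, which upper-bounds the treewidth. Conversely, {b, c, e} is a clique of size 3, and the vertices of any clique must share a bag in every tree decomposition; so some bag has ≥ 3 vertices and tw(G) ≥ 2. The upper and lower bounds meet at 2, so that is the treewidth.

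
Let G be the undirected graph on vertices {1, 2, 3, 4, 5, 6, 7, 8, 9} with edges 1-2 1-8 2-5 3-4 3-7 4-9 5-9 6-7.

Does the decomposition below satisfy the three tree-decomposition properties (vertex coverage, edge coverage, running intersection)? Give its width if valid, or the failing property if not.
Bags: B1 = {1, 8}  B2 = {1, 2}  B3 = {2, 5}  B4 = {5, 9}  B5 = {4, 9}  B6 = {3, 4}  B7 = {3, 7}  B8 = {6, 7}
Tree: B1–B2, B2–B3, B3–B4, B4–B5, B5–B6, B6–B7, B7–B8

Every vertex of G appears in some bag (union = {1, 2, 3, 4, 5, 6, 7, 8, 9}); every edge is covered by a bag; and for each vertex v the set of bags containing v is connected in the bag tree. The decomposition is therefore valid. The largest bag has 2 vertices, so the width is 1.

Yes; width 1.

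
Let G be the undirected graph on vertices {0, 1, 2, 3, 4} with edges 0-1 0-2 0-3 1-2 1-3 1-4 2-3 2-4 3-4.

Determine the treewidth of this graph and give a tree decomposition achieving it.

Treewidth 3.
One such decomposition:
Bags: B1 = {1, 2, 3, 4}  B2 = {0, 1, 2, 3}
Tree: B1–B2

The largest bag has 4 vertices, giving width 3; this decomposition certifies tw(G) ≤ 3. On the other hand G contains the 4-clique {0, 1, 2, 3}. A clique must lie in a single bag of any decomposition, so no decomposition can have width below 3. The upper and lower bounds meet at 3, so that is the treewidth.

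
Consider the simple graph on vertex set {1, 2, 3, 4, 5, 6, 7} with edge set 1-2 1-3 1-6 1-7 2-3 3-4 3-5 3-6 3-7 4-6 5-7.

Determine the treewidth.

2

A width-2 tree decomposition is:
Bags: B1 = {1, 3, 7}  B2 = {1, 3, 6}  B3 = {1, 2, 3}  B4 = {3, 4, 6}  B5 = {3, 5, 7}
Tree: B1–B2, B2–B3, B2–B4, B1–B5
Every bag has size at most 3, so the width is 3 − 1 = 2 and tw(G) ≤ 2. For the lower bound, the 3 vertices {1, 2, 3} are pairwise adjacent, and any tree decomposition puts a clique entirely inside one bag — forcing width ≥ 2. The upper and lower bounds meet at 2, so that is the treewidth.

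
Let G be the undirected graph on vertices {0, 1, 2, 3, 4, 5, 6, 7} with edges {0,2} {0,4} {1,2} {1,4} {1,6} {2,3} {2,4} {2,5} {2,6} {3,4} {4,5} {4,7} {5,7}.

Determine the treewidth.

A width-2 tree decomposition is:
Bags: B1 = {2, 4, 5}  B2 = {1, 2, 4}  B3 = {0, 2, 4}  B4 = {2, 3, 4}  B5 = {1, 2, 6}  B6 = {4, 5, 7}
Tree: B1–B2, B2–B3, B3–B4, B2–B5, B1–B6
The largest bag has 3 vertices, giving width 2; this decomposition certifies tw(G) ≤ 2. On the other hand G contains the 3-clique {0, 2, 4}. A clique must lie in a single bag of any decomposition, so no decomposition can have width below 2. The upper and lower bounds meet at 2, so that is the treewidth.

2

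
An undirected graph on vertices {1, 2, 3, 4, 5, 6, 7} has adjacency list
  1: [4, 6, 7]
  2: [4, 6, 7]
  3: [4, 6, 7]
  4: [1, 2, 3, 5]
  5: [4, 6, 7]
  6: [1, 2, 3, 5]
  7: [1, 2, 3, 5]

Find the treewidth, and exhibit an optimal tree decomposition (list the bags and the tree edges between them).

Every bag has size at most 4, so the width is 4 − 1 = 3 and tw(G) ≤ 3. For the lower bound: the 4 vertex sets {3,6}, {1,4}, {7}, {5} are disjoint, each induces a connected subgraph, and every pair is joined by at least one edge of G. Contracting each set to a single vertex therefore yields K_{4} as a minor, and since treewidth is minor-monotone, tw(G) ≥ tw(K_{4}) = 3. Hence tw(G) = 3 exactly.

Treewidth 3.
Bags: B1 = {3, 4, 6, 7}  B2 = {1, 4, 6, 7}  B3 = {4, 5, 6, 7}  B4 = {2, 4, 6, 7}
Tree: B1–B2, B2–B3, B3–B4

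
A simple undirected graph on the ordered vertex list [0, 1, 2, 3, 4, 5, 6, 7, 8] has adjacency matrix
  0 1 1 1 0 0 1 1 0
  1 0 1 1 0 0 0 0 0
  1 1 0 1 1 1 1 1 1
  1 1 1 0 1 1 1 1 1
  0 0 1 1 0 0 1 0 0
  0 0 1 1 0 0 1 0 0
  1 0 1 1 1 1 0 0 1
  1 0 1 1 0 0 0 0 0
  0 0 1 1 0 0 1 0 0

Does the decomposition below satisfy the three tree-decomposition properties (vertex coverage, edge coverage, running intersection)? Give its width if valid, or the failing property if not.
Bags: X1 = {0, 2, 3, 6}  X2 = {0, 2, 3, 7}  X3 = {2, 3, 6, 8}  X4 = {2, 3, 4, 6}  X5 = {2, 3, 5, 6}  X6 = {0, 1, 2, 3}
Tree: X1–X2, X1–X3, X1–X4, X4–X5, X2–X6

Vertex coverage: the bags together contain {0, 1, 2, 3, 4, 5, 6, 7, 8}, the full vertex set. Edge coverage: each edge of G has both endpoints in at least one bag. Running intersection: for every vertex, the bags containing it form a connected subtree. All three properties hold, so this is a valid tree decomposition of width max|bag| − 1 = 3, and hence tw(G) ≤ 3.

Yes; width 3.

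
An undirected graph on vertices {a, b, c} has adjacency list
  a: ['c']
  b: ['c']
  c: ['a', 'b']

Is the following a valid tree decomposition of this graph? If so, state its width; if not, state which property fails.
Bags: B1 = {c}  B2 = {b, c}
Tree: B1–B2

A tree decomposition must satisfy three properties: every vertex lies in some bag; for every edge, both endpoints lie together in some bag; and for every vertex, the bags containing it form a connected subtree. Here vertex a appears in no bag, so the decomposition is invalid.

No — vertex a appears in no bag.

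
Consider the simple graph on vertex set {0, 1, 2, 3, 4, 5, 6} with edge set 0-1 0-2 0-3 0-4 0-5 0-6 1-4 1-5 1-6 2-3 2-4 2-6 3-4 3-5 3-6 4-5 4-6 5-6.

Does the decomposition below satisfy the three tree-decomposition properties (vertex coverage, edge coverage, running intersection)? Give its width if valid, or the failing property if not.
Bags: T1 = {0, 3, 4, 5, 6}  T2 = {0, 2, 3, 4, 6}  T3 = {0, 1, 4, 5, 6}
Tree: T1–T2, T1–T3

Checking the three conditions: (i) the bags cover all of {0, 1, 2, 3, 4, 5, 6}; (ii) for each edge, some bag contains both endpoints; (iii) the bags containing any fixed vertex form a subtree. All hold, so the decomposition is valid with width 5 − 1 = 4.

Yes; width 4.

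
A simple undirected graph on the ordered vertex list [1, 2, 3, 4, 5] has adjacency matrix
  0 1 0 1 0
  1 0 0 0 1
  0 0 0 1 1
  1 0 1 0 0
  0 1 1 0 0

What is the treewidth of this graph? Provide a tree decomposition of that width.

Treewidth 2.
Bags: B1 = {1, 2, 5}  B2 = {1, 3, 5}  B3 = {1, 3, 4}
Tree: B1–B2, B2–B3

Every bag has size at most 3, so the width is 3 − 1 = 2 and tw(G) ≤ 2. Since 1–2–5–3–4–1 is a cycle in G, G is not acyclic. Forests are exactly the graphs of treewidth ≤ 1, so tw(G) ≥ 2. Hence tw(G) = 2 exactly.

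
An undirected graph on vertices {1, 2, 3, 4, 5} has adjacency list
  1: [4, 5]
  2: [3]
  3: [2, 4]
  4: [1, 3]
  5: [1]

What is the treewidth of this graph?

1

A width-1 tree decomposition is:
Bags: B1 = {2, 3}  B2 = {3, 4}  B3 = {1, 4}  B4 = {1, 5}
Tree: B1–B2, B2–B3, B3–B4
Each bag holds 2 vertices, so the decomposition has width 1, which upper-bounds the treewidth. G has an edge, so its treewidth is at least 1. The upper and lower bounds meet at 1, so that is the treewidth.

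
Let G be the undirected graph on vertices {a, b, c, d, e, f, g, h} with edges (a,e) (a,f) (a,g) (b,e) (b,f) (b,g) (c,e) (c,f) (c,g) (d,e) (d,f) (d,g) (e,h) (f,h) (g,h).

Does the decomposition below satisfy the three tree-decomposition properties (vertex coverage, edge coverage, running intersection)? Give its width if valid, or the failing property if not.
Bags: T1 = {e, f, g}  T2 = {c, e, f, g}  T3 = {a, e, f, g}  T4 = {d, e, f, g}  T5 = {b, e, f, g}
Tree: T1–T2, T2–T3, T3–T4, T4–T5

A tree decomposition must satisfy three properties: every vertex lies in some bag; for every edge, both endpoints lie together in some bag; and for every vertex, the bags containing it form a connected subtree. Here vertex h appears in no bag, so the decomposition is invalid.

No — vertex h appears in no bag.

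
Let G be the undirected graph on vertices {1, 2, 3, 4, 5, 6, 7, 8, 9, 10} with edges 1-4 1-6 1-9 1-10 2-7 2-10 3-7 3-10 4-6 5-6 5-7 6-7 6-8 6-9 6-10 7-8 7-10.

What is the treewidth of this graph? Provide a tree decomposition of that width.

Every bag has size at most 3, so the width is 3 − 1 = 2 and tw(G) ≤ 2. Conversely, {2, 7, 10} is a clique of size 3, and the vertices of any clique must share a bag in every tree decomposition; so some bag has ≥ 3 vertices and tw(G) ≥ 2. Hence tw(G) = 2 exactly.

Treewidth 2.
One such decomposition:
Bags: B1 = {6, 7, 8}  B2 = {6, 7, 10}  B3 = {3, 7, 10}  B4 = {1, 6, 10}  B5 = {5, 6, 7}  B6 = {1, 6, 9}  B7 = {1, 4, 6}  B8 = {2, 7, 10}
Tree: B1–B2, B2–B3, B2–B4, B1–B5, B4–B6, B4–B7, B2–B8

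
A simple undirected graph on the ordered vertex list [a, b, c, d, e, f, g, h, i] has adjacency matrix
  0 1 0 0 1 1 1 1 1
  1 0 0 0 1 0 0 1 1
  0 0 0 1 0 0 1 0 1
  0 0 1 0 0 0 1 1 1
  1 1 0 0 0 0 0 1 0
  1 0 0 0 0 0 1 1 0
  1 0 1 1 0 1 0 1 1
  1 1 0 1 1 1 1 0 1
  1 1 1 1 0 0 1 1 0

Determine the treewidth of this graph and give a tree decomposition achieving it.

Treewidth 3.
One optimal decomposition is:
Bags: B1 = {a, g, h, i}  B2 = {a, f, g, h}  B3 = {a, b, h, i}  B4 = {d, g, h, i}  B5 = {a, b, e, h}  B6 = {c, d, g, i}
Tree: B1–B2, B1–B3, B1–B4, B3–B5, B4–B6

Each bag holds 4 vertices, so the decomposition has width 3, which upper-bounds the treewidth. On the other hand G contains the 4-clique {d, g, h, i}. A clique must lie in a single bag of any decomposition, so no decomposition can have width below 3. Therefore the treewidth is 3.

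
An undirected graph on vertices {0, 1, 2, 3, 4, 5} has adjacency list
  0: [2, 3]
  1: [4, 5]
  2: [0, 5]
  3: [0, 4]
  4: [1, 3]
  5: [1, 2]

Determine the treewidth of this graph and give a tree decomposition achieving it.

Every bag has size at most 3, so the width is 3 − 1 = 2 and tw(G) ≤ 2. Since 5–1–4–3–0–2–5 is a cycle in G, G is not acyclic. Forests are exactly the graphs of treewidth ≤ 1, so tw(G) ≥ 2. Combining the bounds, tw(G) = 2.

Treewidth 2.
Bags: B1 = {1, 4, 5}  B2 = {3, 4, 5}  B3 = {0, 3, 5}  B4 = {0, 2, 5}
Tree: B1–B2, B2–B3, B3–B4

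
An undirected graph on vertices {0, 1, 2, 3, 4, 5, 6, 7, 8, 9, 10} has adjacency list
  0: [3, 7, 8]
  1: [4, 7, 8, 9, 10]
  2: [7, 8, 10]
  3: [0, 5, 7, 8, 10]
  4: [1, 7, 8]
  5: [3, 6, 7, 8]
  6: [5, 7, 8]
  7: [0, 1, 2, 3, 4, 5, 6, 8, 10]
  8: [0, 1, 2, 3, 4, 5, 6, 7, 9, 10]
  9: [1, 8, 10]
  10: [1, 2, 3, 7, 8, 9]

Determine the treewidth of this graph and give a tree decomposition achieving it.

The largest bag has 4 vertices, giving width 3; this decomposition certifies tw(G) ≤ 3. Conversely, {1, 8, 9, 10} is a clique of size 4, and the vertices of any clique must share a bag in every tree decomposition; so some bag has ≥ 4 vertices and tw(G) ≥ 3. Hence tw(G) = 3 exactly.

Treewidth 3.
One such decomposition:
Bags: B1 = {1, 7, 8, 10}  B2 = {3, 7, 8, 10}  B3 = {1, 4, 7, 8}  B4 = {1, 8, 9, 10}  B5 = {0, 3, 7, 8}  B6 = {2, 7, 8, 10}  B7 = {3, 5, 7, 8}  B8 = {5, 6, 7, 8}
Tree: B1–B2, B1–B3, B1–B4, B2–B5, B2–B6, B2–B7, B7–B8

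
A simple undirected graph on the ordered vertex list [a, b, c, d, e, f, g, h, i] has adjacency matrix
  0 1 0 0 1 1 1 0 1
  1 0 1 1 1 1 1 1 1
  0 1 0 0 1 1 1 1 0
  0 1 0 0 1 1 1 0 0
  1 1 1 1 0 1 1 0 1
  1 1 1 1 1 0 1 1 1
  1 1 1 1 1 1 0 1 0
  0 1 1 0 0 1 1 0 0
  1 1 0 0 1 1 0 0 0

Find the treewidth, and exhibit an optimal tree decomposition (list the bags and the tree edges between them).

Every bag has size at most 5, so the width is 5 − 1 = 4 and tw(G) ≤ 4. Conversely, {b, d, e, f, g} is a clique of size 5, and the vertices of any clique must share a bag in every tree decomposition; so some bag has ≥ 5 vertices and tw(G) ≥ 4. Hence tw(G) = 4 exactly.

Treewidth 4.
Bags: B1 = {b, c, e, f, g}  B2 = {b, d, e, f, g}  B3 = {a, b, e, f, g}  B4 = {b, c, f, g, h}  B5 = {a, b, e, f, i}
Tree: B1–B2, B1–B3, B1–B4, B3–B5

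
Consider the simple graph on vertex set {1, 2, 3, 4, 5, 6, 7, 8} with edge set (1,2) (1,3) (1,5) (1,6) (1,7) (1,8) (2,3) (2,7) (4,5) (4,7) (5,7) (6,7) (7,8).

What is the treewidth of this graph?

2

A width-2 tree decomposition is:
Bags: B1 = {1, 2, 7}  B2 = {1, 5, 7}  B3 = {1, 6, 7}  B4 = {4, 5, 7}  B5 = {1, 2, 3}  B6 = {1, 7, 8}
Tree: B1–B2, B1–B3, B2–B4, B1–B5, B2–B6
Each bag holds 3 vertices, so the decomposition has width 2, which upper-bounds the treewidth. For the lower bound, the 3 vertices {1, 2, 3} are pairwise adjacent, and any tree decomposition puts a clique entirely inside one bag — forcing width ≥ 2. Therefore the treewidth is 2.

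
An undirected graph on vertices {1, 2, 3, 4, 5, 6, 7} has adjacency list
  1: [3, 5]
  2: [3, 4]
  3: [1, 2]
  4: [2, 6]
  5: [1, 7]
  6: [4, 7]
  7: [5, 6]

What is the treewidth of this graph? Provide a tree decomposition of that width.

The largest bag has 3 vertices, giving width 2; this decomposition certifies tw(G) ≤ 2. The edges 7–5–1–3–2–4–6–7 form a cycle, so G is not a tree and its treewidth is at least 2. Combining the bounds, tw(G) = 2.

Treewidth 2.
One such decomposition:
Bags: B1 = {1, 5, 7}  B2 = {1, 3, 7}  B3 = {2, 3, 7}  B4 = {2, 4, 7}  B5 = {4, 6, 7}
Tree: B1–B2, B2–B3, B3–B4, B4–B5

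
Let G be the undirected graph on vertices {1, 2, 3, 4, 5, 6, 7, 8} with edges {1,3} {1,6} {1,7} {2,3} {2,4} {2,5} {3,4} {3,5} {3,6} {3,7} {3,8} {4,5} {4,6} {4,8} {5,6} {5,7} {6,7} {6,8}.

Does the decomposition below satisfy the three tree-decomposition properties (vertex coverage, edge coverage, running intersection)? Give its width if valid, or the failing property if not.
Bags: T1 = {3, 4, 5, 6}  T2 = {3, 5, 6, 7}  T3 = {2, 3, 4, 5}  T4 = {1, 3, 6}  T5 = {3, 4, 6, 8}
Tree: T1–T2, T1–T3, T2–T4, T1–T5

A tree decomposition must satisfy three properties: every vertex lies in some bag; for every edge, both endpoints lie together in some bag; and for every vertex, the bags containing it form a connected subtree. Here edge (7,1) lies in no bag, so the decomposition is invalid.

No — edge (7,1) lies in no bag.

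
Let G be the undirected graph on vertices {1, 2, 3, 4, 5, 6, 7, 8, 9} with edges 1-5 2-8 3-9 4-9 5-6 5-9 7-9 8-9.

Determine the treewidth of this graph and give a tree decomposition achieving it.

Every bag has size at most 2, so the width is 2 − 1 = 1 and tw(G) ≤ 1. Since G has at least one edge (e.g. 5–9), it is not an edgeless graph, so tw(G) ≥ 1. Hence tw(G) = 1 exactly.

Treewidth 1.
One optimal decomposition is:
Bags: B1 = {5, 9}  B2 = {7, 9}  B3 = {5, 6}  B4 = {3, 9}  B5 = {8, 9}  B6 = {4, 9}  B7 = {2, 8}  B8 = {1, 5}
Tree: B1–B2, B1–B3, B2–B4, B1–B5, B1–B6, B5–B7, B3–B8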